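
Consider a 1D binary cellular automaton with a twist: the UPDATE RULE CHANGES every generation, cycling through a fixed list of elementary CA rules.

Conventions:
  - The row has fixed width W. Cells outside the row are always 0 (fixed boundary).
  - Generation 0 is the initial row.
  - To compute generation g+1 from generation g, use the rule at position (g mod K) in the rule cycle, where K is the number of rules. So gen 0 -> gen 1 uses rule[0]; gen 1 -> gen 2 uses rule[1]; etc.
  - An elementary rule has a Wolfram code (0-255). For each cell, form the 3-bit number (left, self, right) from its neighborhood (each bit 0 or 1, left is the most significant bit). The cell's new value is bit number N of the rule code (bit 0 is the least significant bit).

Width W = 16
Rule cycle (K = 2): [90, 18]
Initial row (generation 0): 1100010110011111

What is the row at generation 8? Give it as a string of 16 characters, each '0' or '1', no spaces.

Answer: 0000000110101000

Derivation:
Gen 0: 1100010110011111
Gen 1 (rule 90): 1110100111110001
Gen 2 (rule 18): 0000011000001010
Gen 3 (rule 90): 0000111100010001
Gen 4 (rule 18): 0001000010101010
Gen 5 (rule 90): 0010100100000001
Gen 6 (rule 18): 0100011010000010
Gen 7 (rule 90): 1010111001000101
Gen 8 (rule 18): 0000000110101000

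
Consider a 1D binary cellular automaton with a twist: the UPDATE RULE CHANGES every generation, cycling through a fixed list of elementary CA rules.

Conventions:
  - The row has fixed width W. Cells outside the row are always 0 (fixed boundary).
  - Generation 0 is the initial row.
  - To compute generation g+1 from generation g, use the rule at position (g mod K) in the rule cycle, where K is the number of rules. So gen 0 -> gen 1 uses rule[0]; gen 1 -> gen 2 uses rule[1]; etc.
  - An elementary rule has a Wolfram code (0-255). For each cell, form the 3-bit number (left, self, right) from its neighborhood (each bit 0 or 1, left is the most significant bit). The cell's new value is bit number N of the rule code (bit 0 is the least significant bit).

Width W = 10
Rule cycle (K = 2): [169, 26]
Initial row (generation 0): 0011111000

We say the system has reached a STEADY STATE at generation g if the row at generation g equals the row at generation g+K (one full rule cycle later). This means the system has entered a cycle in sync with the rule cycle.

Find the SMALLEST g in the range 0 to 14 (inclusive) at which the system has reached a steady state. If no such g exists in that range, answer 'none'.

Gen 0: 0011111000
Gen 1 (rule 169): 1011110011
Gen 2 (rule 26): 0010001110
Gen 3 (rule 169): 1000101100
Gen 4 (rule 26): 0101001010
Gen 5 (rule 169): 0010000100
Gen 6 (rule 26): 0101001010
Gen 7 (rule 169): 0010000100
Gen 8 (rule 26): 0101001010
Gen 9 (rule 169): 0010000100
Gen 10 (rule 26): 0101001010
Gen 11 (rule 169): 0010000100
Gen 12 (rule 26): 0101001010
Gen 13 (rule 169): 0010000100
Gen 14 (rule 26): 0101001010
Gen 15 (rule 169): 0010000100
Gen 16 (rule 26): 0101001010

Answer: 4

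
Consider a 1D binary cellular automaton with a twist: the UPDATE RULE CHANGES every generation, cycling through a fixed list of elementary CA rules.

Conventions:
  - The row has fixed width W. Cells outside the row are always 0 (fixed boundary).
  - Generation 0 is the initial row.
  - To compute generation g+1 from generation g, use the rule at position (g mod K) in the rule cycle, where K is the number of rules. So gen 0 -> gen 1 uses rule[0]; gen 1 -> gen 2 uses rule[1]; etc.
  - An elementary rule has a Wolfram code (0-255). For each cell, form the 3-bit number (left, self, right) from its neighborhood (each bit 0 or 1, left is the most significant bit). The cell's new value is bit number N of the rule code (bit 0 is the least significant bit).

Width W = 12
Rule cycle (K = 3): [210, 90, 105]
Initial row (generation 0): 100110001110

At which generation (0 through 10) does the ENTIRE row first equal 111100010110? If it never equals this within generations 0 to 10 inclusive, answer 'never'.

Gen 0: 100110001110
Gen 1 (rule 210): 011011010111
Gen 2 (rule 90): 111011000101
Gen 3 (rule 105): 101111010010
Gen 4 (rule 210): 000111001101
Gen 5 (rule 90): 001101111100
Gen 6 (rule 105): 101111000101
Gen 7 (rule 210): 000111101000
Gen 8 (rule 90): 001100100100
Gen 9 (rule 105): 101100000001
Gen 10 (rule 210): 000110000010

Answer: never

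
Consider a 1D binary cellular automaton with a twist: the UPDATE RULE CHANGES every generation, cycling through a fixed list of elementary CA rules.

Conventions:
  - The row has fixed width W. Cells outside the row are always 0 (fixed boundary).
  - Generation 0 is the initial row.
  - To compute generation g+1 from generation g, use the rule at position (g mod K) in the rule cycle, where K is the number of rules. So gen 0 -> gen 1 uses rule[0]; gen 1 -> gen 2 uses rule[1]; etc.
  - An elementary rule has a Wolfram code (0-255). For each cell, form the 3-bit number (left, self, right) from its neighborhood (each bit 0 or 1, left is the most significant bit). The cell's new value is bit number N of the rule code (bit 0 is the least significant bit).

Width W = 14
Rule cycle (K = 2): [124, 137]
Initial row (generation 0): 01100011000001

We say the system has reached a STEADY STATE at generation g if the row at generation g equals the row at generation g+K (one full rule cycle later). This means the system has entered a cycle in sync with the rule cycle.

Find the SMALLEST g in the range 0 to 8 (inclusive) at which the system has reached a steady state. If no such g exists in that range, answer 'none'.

Answer: 2

Derivation:
Gen 0: 01100011000001
Gen 1 (rule 124): 01110011100001
Gen 2 (rule 137): 01100011001100
Gen 3 (rule 124): 01110011101110
Gen 4 (rule 137): 01100011001100
Gen 5 (rule 124): 01110011101110
Gen 6 (rule 137): 01100011001100
Gen 7 (rule 124): 01110011101110
Gen 8 (rule 137): 01100011001100
Gen 9 (rule 124): 01110011101110
Gen 10 (rule 137): 01100011001100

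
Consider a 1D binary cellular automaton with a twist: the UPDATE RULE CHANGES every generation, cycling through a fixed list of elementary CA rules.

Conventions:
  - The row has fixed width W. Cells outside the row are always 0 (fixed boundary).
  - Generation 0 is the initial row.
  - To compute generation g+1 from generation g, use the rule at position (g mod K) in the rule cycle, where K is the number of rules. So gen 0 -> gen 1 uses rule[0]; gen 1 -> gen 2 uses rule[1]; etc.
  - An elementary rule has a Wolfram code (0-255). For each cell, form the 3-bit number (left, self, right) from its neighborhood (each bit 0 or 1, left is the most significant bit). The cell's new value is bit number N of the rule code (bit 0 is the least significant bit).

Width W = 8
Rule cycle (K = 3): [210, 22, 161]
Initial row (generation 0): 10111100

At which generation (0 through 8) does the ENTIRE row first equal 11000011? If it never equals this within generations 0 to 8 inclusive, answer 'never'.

Answer: 8

Derivation:
Gen 0: 10111100
Gen 1 (rule 210): 00011110
Gen 2 (rule 22): 00100001
Gen 3 (rule 161): 10001100
Gen 4 (rule 210): 01010110
Gen 5 (rule 22): 11010001
Gen 6 (rule 161): 00100100
Gen 7 (rule 210): 01011010
Gen 8 (rule 22): 11000011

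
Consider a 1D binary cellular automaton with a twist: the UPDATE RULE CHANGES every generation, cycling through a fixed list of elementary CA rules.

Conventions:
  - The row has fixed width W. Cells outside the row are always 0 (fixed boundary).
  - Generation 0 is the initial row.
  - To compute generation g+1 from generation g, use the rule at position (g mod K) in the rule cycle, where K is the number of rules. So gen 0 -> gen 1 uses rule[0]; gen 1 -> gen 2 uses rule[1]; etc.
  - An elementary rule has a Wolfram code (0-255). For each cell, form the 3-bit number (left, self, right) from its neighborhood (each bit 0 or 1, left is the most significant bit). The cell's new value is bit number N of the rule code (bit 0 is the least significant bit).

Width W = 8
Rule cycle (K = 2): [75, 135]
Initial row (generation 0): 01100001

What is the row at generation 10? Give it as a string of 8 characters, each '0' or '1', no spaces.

Answer: 11000010

Derivation:
Gen 0: 01100001
Gen 1 (rule 75): 11101110
Gen 2 (rule 135): 01000100
Gen 3 (rule 75): 10011001
Gen 4 (rule 135): 10100011
Gen 5 (rule 75): 00001111
Gen 6 (rule 135): 11110110
Gen 7 (rule 75): 10010110
Gen 8 (rule 135): 10110000
Gen 9 (rule 75): 00110111
Gen 10 (rule 135): 11000010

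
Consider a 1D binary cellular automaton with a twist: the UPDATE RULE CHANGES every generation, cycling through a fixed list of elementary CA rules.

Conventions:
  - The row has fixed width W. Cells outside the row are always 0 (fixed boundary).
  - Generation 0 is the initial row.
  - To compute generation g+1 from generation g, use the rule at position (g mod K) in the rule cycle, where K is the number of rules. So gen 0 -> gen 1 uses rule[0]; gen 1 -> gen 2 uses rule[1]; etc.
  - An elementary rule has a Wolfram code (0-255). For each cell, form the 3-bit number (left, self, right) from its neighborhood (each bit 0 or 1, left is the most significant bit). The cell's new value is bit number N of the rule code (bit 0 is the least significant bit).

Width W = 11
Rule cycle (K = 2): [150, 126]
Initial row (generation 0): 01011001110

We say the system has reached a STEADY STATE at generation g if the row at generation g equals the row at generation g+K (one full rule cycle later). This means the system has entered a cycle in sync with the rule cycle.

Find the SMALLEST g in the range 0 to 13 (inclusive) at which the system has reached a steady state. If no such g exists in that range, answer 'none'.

Answer: none

Derivation:
Gen 0: 01011001110
Gen 1 (rule 150): 11000110101
Gen 2 (rule 126): 11101111111
Gen 3 (rule 150): 01000111110
Gen 4 (rule 126): 11101100011
Gen 5 (rule 150): 01000010100
Gen 6 (rule 126): 11100111110
Gen 7 (rule 150): 01011011101
Gen 8 (rule 126): 11111110111
Gen 9 (rule 150): 01111100010
Gen 10 (rule 126): 11000110111
Gen 11 (rule 150): 00101000010
Gen 12 (rule 126): 01111100111
Gen 13 (rule 150): 10111011010
Gen 14 (rule 126): 11101111111
Gen 15 (rule 150): 01000111110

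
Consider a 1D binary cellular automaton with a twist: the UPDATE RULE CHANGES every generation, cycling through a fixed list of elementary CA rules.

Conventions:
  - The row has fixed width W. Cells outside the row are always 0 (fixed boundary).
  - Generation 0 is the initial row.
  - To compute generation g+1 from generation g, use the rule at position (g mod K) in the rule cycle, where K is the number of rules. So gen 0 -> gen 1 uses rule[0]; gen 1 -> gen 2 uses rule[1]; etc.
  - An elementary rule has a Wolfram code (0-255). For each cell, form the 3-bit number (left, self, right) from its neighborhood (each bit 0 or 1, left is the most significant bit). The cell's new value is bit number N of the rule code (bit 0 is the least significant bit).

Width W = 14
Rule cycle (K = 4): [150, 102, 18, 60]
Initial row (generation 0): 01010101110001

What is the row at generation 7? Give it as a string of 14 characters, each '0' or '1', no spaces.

Answer: 10010000000000

Derivation:
Gen 0: 01010101110001
Gen 1 (rule 150): 11010100101011
Gen 2 (rule 102): 01111101111101
Gen 3 (rule 18): 10000000000000
Gen 4 (rule 60): 11000000000000
Gen 5 (rule 150): 00100000000000
Gen 6 (rule 102): 01100000000000
Gen 7 (rule 18): 10010000000000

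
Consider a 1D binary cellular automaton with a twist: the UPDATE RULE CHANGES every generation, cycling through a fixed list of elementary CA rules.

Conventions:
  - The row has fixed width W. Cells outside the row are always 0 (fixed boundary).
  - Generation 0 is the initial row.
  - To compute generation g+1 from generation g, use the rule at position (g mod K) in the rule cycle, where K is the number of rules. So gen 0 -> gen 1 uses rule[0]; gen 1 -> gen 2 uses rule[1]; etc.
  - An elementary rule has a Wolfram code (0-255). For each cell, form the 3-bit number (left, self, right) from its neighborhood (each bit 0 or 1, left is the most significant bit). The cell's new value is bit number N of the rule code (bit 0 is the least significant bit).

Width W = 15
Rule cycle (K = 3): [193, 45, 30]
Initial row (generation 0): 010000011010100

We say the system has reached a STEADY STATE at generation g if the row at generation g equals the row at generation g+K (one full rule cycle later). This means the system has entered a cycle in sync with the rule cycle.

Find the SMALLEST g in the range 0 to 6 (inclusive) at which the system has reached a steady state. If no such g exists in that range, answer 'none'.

Gen 0: 010000011010100
Gen 1 (rule 193): 000111001000001
Gen 2 (rule 45): 110100001011101
Gen 3 (rule 30): 100110011010001
Gen 4 (rule 193): 000010001000100
Gen 5 (rule 45): 111010101010101
Gen 6 (rule 30): 100010101010101
Gen 7 (rule 193): 001000000000000
Gen 8 (rule 45): 101011111111111
Gen 9 (rule 30): 101010000000000

Answer: none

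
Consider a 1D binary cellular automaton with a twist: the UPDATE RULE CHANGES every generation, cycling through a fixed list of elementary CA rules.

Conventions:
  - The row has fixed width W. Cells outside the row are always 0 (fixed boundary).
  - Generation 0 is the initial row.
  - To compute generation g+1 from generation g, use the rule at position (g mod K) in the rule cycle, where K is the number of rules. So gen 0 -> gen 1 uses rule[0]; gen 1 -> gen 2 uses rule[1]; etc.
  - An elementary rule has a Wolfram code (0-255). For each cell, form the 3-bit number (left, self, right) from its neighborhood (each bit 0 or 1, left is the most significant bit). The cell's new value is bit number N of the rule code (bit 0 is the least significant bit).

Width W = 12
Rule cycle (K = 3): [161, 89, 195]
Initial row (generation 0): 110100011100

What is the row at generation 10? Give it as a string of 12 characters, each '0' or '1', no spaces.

Answer: 010000111010

Derivation:
Gen 0: 110100011100
Gen 1 (rule 161): 001001001001
Gen 2 (rule 89): 100100100100
Gen 3 (rule 195): 001001001001
Gen 4 (rule 161): 100000000000
Gen 5 (rule 89): 011111111111
Gen 6 (rule 195): 101111111111
Gen 7 (rule 161): 010111111110
Gen 8 (rule 89): 000100000011
Gen 9 (rule 195): 111001111101
Gen 10 (rule 161): 010000111010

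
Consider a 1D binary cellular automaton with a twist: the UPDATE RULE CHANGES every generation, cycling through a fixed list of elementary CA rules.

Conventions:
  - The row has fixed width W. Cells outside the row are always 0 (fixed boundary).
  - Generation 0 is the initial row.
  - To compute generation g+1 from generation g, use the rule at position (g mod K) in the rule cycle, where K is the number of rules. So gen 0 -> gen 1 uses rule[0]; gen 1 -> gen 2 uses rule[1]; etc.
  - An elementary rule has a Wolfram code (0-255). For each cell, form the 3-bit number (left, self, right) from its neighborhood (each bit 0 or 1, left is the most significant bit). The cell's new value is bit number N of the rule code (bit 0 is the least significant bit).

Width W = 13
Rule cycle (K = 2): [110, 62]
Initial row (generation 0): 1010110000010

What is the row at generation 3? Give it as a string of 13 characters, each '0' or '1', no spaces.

Gen 0: 1010110000010
Gen 1 (rule 110): 1111110000110
Gen 2 (rule 62): 1000001001101
Gen 3 (rule 110): 1000011011111

Answer: 1000011011111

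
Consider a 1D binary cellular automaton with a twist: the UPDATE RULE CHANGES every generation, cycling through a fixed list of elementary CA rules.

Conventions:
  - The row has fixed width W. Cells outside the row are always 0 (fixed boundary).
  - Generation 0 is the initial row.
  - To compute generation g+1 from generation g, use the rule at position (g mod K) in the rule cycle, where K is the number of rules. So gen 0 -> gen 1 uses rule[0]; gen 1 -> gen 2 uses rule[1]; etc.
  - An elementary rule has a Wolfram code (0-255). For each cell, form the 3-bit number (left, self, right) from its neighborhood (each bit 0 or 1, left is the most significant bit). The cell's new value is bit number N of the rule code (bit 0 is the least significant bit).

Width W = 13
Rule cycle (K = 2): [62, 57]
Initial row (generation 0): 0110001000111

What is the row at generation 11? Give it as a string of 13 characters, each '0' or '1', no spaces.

Answer: 1110011110100

Derivation:
Gen 0: 0110001000111
Gen 1 (rule 62): 1101011101100
Gen 2 (rule 57): 1010110011011
Gen 3 (rule 62): 1111101110110
Gen 4 (rule 57): 1000011001101
Gen 5 (rule 62): 1100110111011
Gen 6 (rule 57): 1010101100110
Gen 7 (rule 62): 1111111011101
Gen 8 (rule 57): 1000000110010
Gen 9 (rule 62): 1100001101111
Gen 10 (rule 57): 1011101011000
Gen 11 (rule 62): 1110011110100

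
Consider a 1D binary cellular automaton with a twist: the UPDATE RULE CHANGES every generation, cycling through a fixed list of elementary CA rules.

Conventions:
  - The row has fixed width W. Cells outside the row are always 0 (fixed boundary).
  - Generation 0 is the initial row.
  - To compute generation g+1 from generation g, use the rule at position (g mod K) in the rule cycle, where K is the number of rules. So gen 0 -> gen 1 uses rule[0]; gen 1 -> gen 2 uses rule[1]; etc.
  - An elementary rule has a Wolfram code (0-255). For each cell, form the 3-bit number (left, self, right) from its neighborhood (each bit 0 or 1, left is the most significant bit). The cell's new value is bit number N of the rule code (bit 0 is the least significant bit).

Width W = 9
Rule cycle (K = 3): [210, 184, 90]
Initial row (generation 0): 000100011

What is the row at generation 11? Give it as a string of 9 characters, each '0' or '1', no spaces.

Answer: 001000101

Derivation:
Gen 0: 000100011
Gen 1 (rule 210): 001010101
Gen 2 (rule 184): 000101010
Gen 3 (rule 90): 001000001
Gen 4 (rule 210): 010100010
Gen 5 (rule 184): 001010001
Gen 6 (rule 90): 010001010
Gen 7 (rule 210): 101010001
Gen 8 (rule 184): 010101000
Gen 9 (rule 90): 100000100
Gen 10 (rule 210): 010001010
Gen 11 (rule 184): 001000101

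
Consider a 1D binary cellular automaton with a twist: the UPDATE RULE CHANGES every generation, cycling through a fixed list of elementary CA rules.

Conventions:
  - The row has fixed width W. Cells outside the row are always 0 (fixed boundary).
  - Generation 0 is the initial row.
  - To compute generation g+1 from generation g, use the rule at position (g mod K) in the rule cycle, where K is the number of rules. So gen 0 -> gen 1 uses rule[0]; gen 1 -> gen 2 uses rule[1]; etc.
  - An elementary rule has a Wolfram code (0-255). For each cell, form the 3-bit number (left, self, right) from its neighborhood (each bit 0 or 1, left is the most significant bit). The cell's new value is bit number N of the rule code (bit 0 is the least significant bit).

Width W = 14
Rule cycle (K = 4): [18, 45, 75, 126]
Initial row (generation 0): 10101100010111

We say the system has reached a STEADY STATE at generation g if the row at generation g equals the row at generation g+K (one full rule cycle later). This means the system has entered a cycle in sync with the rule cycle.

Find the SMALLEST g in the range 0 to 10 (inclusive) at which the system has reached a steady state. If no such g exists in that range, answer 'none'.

Answer: none

Derivation:
Gen 0: 10101100010111
Gen 1 (rule 18): 00000010100000
Gen 2 (rule 45): 11111011101111
Gen 3 (rule 75): 10001010101001
Gen 4 (rule 126): 11011111111111
Gen 5 (rule 18): 00000000000000
Gen 6 (rule 45): 11111111111111
Gen 7 (rule 75): 10000000000001
Gen 8 (rule 126): 11000000000011
Gen 9 (rule 18): 00100000000100
Gen 10 (rule 45): 10101111110101
Gen 11 (rule 75): 00001000010000
Gen 12 (rule 126): 00011100111000
Gen 13 (rule 18): 00100011000100
Gen 14 (rule 45): 10101010010101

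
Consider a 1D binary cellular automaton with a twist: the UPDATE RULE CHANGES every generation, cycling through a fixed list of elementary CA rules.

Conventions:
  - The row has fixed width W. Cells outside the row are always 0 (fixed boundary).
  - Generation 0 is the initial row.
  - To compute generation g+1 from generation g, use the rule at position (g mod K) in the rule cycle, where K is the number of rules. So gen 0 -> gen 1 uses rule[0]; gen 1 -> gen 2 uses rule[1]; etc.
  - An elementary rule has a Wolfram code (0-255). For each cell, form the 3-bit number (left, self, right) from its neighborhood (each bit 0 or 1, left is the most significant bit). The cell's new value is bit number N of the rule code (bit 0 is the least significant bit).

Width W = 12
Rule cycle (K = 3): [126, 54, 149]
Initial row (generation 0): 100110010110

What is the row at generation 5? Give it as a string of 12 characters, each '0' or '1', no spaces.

Gen 0: 100110010110
Gen 1 (rule 126): 111111111111
Gen 2 (rule 54): 000000000000
Gen 3 (rule 149): 111111111111
Gen 4 (rule 126): 100000000001
Gen 5 (rule 54): 110000000011

Answer: 110000000011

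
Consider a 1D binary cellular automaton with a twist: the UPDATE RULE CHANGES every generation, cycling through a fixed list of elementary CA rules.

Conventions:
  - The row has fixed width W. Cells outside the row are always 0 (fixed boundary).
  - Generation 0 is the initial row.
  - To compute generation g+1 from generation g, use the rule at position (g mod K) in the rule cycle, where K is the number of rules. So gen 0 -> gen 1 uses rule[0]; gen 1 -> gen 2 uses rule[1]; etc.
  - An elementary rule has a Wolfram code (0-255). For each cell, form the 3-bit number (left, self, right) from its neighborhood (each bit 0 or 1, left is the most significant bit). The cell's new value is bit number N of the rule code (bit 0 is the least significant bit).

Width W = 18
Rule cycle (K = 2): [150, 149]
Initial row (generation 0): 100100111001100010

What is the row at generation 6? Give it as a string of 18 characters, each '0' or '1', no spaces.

Answer: 001101101111010101

Derivation:
Gen 0: 100100111001100010
Gen 1 (rule 150): 111111010110010111
Gen 2 (rule 149): 011110010001010010
Gen 3 (rule 150): 101101111011011111
Gen 4 (rule 149): 100000110000001110
Gen 5 (rule 150): 110001001000010101
Gen 6 (rule 149): 001101101111010101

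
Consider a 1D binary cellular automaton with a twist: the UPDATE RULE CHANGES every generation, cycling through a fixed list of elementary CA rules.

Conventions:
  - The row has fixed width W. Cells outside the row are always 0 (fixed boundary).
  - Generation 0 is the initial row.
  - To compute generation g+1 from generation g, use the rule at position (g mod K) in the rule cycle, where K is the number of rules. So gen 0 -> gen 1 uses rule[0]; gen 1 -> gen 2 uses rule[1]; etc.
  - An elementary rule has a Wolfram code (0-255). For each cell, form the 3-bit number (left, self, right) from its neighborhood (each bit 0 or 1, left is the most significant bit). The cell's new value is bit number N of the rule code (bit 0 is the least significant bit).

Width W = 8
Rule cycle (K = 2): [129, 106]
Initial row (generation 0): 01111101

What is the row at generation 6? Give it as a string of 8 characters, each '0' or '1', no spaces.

Gen 0: 01111101
Gen 1 (rule 129): 00111000
Gen 2 (rule 106): 01101000
Gen 3 (rule 129): 00000011
Gen 4 (rule 106): 00000111
Gen 5 (rule 129): 11110010
Gen 6 (rule 106): 10010100

Answer: 10010100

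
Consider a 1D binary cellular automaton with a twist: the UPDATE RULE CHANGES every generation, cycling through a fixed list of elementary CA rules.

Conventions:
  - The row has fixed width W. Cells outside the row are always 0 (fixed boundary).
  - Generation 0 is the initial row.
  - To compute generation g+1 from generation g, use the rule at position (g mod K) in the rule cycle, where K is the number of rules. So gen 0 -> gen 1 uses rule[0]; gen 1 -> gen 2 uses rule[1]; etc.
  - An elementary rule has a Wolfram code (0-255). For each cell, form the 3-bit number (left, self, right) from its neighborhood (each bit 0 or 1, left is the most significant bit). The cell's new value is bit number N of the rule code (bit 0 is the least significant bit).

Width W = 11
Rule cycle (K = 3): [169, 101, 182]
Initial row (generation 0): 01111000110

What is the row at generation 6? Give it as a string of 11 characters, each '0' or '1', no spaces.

Gen 0: 01111000110
Gen 1 (rule 169): 01110010100
Gen 2 (rule 101): 00010011101
Gen 3 (rule 182): 00111101011
Gen 4 (rule 169): 10111010110
Gen 5 (rule 101): 11001111010
Gen 6 (rule 182): 00110110111

Answer: 00110110111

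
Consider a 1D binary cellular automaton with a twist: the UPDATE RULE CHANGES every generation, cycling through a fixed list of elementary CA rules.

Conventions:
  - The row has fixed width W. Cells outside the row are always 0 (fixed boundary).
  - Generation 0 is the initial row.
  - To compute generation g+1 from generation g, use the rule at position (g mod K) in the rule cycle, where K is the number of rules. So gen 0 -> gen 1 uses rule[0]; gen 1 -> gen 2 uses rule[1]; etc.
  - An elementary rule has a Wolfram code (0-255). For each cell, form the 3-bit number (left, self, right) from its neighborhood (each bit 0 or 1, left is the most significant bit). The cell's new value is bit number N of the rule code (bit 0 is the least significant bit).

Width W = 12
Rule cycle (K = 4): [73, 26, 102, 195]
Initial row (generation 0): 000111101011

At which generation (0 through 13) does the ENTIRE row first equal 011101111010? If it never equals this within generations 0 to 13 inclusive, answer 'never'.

Gen 0: 000111101011
Gen 1 (rule 73): 110100100011
Gen 2 (rule 26): 100011010110
Gen 3 (rule 102): 100101111010
Gen 4 (rule 195): 001000111000
Gen 5 (rule 73): 100010101011
Gen 6 (rule 26): 010100000010
Gen 7 (rule 102): 111100000110
Gen 8 (rule 195): 011101111010
Gen 9 (rule 73): 010101001000
Gen 10 (rule 26): 100000110100
Gen 11 (rule 102): 100001011100
Gen 12 (rule 195): 001110001101
Gen 13 (rule 73): 101010101100

Answer: 8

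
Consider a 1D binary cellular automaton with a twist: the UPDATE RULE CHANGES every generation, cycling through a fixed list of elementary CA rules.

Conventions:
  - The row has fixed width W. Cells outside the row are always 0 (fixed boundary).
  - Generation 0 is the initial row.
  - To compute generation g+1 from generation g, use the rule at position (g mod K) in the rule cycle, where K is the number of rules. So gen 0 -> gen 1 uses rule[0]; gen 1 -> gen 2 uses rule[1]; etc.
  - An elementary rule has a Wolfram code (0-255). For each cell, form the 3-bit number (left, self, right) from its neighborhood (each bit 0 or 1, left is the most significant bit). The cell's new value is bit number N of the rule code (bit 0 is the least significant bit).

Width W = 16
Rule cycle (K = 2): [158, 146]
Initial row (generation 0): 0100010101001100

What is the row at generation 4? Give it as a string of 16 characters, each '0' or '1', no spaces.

Answer: 0101000010000000

Derivation:
Gen 0: 0100010101001100
Gen 1 (rule 158): 1110110101111010
Gen 2 (rule 146): 0100000000110001
Gen 3 (rule 158): 1110000001101011
Gen 4 (rule 146): 0101000010000000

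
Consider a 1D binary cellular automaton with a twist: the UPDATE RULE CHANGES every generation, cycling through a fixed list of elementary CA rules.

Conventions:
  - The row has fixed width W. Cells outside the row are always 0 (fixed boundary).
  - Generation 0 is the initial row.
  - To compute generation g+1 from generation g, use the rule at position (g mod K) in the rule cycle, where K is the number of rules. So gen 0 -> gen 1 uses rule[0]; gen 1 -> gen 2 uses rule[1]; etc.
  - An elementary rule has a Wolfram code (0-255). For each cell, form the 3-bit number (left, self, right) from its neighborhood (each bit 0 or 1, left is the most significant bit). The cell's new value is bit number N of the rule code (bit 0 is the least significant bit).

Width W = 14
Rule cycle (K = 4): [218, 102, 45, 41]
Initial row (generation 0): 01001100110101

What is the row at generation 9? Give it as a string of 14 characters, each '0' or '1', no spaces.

Gen 0: 01001100110101
Gen 1 (rule 218): 10111111110000
Gen 2 (rule 102): 11000000010000
Gen 3 (rule 45): 10011111010111
Gen 4 (rule 41): 00010000101100
Gen 5 (rule 218): 00101001001110
Gen 6 (rule 102): 01111011010010
Gen 7 (rule 45): 01000110110010
Gen 8 (rule 41): 00010101100000
Gen 9 (rule 218): 00100001110000

Answer: 00100001110000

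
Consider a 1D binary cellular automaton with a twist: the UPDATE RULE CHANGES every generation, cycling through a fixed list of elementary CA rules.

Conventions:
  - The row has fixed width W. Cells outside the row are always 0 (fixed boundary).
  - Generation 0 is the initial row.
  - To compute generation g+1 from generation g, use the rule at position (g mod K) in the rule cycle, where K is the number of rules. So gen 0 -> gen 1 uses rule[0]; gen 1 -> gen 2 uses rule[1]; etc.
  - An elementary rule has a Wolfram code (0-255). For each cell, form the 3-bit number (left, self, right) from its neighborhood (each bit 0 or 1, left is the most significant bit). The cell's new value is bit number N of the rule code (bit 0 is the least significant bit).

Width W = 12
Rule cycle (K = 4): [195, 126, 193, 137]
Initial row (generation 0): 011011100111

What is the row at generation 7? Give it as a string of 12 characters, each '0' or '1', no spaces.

Gen 0: 011011100111
Gen 1 (rule 195): 101001101011
Gen 2 (rule 126): 111111111111
Gen 3 (rule 193): 011111111111
Gen 4 (rule 137): 011111111110
Gen 5 (rule 195): 101111111110
Gen 6 (rule 126): 111000000011
Gen 7 (rule 193): 011011111001

Answer: 011011111001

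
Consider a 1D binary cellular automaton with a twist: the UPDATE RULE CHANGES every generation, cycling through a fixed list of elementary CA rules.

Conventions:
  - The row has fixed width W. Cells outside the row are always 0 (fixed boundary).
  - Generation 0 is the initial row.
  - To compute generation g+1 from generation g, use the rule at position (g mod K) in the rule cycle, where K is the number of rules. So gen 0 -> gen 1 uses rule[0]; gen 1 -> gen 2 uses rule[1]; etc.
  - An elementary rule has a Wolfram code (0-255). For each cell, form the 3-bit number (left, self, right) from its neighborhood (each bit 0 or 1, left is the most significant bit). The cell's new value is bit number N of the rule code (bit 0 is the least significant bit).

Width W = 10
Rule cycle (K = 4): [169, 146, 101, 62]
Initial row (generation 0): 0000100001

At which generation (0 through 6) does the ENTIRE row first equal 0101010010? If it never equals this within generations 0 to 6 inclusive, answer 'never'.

Gen 0: 0000100001
Gen 1 (rule 169): 1110001100
Gen 2 (rule 146): 0101010010
Gen 3 (rule 101): 0111110010
Gen 4 (rule 62): 1100001111
Gen 5 (rule 169): 1001101110
Gen 6 (rule 146): 0110000101

Answer: 2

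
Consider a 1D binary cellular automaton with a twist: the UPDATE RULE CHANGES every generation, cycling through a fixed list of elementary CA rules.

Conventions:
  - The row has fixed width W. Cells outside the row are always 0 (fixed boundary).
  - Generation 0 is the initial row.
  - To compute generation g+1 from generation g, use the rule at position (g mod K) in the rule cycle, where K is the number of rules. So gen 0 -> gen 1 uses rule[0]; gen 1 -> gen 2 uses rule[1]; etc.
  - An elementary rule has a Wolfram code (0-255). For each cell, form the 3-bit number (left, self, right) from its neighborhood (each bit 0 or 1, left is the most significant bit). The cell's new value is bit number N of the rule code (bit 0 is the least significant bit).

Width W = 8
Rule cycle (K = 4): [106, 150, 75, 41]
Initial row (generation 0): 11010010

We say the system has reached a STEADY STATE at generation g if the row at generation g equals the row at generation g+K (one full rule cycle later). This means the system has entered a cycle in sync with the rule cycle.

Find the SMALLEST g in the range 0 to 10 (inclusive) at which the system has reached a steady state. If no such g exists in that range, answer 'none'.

Gen 0: 11010010
Gen 1 (rule 106): 11100100
Gen 2 (rule 150): 01011110
Gen 3 (rule 75): 10010010
Gen 4 (rule 41): 00000000
Gen 5 (rule 106): 00000000
Gen 6 (rule 150): 00000000
Gen 7 (rule 75): 11111111
Gen 8 (rule 41): 10000000
Gen 9 (rule 106): 00000000
Gen 10 (rule 150): 00000000
Gen 11 (rule 75): 11111111
Gen 12 (rule 41): 10000000
Gen 13 (rule 106): 00000000
Gen 14 (rule 150): 00000000

Answer: 5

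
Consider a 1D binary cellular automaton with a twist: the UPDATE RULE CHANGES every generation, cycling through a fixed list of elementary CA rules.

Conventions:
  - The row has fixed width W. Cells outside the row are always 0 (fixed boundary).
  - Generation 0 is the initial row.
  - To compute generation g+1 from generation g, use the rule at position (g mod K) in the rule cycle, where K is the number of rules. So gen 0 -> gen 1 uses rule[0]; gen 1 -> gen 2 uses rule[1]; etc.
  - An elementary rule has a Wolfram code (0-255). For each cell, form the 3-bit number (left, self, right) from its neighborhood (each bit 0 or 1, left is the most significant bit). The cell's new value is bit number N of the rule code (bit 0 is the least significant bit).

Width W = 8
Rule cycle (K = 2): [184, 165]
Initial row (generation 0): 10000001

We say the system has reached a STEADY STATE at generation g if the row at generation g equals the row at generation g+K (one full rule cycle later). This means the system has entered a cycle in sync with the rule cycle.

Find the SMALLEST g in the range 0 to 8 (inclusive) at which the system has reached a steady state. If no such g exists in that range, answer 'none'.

Gen 0: 10000001
Gen 1 (rule 184): 01000000
Gen 2 (rule 165): 01011111
Gen 3 (rule 184): 00111110
Gen 4 (rule 165): 10011100
Gen 5 (rule 184): 01011010
Gen 6 (rule 165): 01100110
Gen 7 (rule 184): 01010101
Gen 8 (rule 165): 01111111
Gen 9 (rule 184): 01111110
Gen 10 (rule 165): 00111100

Answer: none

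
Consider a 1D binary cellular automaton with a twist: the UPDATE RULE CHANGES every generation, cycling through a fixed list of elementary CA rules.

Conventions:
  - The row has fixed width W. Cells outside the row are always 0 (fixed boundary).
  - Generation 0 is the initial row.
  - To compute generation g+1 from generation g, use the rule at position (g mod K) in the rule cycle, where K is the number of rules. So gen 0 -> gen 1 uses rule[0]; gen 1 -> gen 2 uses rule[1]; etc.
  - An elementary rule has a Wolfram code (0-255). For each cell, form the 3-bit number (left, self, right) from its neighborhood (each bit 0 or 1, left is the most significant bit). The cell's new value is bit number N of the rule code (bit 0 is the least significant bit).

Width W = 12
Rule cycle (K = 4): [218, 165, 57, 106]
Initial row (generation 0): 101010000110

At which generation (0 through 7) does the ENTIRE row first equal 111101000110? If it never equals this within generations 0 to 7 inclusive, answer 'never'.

Gen 0: 101010000110
Gen 1 (rule 218): 000001001111
Gen 2 (rule 165): 111101000110
Gen 3 (rule 57): 100010110101
Gen 4 (rule 106): 000101111010
Gen 5 (rule 218): 001001111001
Gen 6 (rule 165): 101000110001
Gen 7 (rule 57): 010110101100

Answer: 2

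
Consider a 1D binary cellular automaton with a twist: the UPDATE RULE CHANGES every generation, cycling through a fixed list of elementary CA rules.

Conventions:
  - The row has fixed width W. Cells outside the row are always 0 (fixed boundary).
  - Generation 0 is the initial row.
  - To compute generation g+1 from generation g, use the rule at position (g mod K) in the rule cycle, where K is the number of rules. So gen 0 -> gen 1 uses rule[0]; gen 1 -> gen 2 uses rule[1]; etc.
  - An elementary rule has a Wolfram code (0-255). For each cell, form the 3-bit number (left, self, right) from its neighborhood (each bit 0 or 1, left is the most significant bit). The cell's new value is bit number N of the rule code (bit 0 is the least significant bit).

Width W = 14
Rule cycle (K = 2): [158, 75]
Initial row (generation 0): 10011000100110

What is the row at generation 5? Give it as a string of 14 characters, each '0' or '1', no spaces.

Answer: 11011010101011

Derivation:
Gen 0: 10011000100110
Gen 1 (rule 158): 11110101111101
Gen 2 (rule 75): 10010001000100
Gen 3 (rule 158): 11111011101110
Gen 4 (rule 75): 10001010101010
Gen 5 (rule 158): 11011010101011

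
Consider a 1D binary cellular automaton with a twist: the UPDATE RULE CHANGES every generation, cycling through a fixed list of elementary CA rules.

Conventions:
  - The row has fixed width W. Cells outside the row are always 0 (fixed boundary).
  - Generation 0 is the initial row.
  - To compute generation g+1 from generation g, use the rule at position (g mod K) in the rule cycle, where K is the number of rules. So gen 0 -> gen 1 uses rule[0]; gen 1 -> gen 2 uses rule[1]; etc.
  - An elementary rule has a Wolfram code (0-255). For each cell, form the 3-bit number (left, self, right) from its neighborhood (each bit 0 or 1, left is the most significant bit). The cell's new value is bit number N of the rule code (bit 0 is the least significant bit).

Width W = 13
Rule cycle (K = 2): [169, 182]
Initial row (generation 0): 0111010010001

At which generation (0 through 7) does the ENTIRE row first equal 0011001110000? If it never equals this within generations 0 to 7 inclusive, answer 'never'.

Gen 0: 0111010010001
Gen 1 (rule 169): 0110100000100
Gen 2 (rule 182): 1001110001110
Gen 3 (rule 169): 0001100101100
Gen 4 (rule 182): 0010011110010
Gen 5 (rule 169): 1000011100000
Gen 6 (rule 182): 1100101010000
Gen 7 (rule 169): 1000010100111

Answer: never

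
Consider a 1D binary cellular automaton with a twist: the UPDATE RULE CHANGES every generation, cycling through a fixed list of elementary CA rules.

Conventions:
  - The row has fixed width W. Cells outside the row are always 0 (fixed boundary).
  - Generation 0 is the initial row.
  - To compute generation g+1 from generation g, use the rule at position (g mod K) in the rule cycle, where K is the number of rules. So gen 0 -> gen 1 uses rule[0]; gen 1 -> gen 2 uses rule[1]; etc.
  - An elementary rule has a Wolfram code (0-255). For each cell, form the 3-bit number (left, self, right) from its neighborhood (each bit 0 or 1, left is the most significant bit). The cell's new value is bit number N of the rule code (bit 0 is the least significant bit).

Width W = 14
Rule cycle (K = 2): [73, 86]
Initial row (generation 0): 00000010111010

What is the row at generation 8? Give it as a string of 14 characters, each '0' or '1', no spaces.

Answer: 01000000000001

Derivation:
Gen 0: 00000010111010
Gen 1 (rule 73): 11111000101000
Gen 2 (rule 86): 00001101101100
Gen 3 (rule 73): 11101101101101
Gen 4 (rule 86): 00100100100101
Gen 5 (rule 73): 10000000000000
Gen 6 (rule 86): 11000000000000
Gen 7 (rule 73): 11011111111111
Gen 8 (rule 86): 01000000000001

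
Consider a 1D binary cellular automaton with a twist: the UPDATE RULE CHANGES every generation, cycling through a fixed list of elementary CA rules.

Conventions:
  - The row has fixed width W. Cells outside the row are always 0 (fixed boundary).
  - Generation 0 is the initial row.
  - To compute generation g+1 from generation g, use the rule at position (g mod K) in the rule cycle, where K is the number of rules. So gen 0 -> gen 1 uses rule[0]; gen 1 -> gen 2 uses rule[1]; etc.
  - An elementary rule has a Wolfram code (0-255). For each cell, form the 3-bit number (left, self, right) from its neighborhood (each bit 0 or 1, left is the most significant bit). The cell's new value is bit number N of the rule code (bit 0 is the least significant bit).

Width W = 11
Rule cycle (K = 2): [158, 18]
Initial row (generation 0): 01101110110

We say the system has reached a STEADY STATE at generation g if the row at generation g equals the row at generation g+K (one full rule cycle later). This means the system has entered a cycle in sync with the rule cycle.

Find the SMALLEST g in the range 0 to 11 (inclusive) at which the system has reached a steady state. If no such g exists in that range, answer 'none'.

Gen 0: 01101110110
Gen 1 (rule 158): 11001100101
Gen 2 (rule 18): 00110011000
Gen 3 (rule 158): 01101110100
Gen 4 (rule 18): 10000000010
Gen 5 (rule 158): 11000000111
Gen 6 (rule 18): 00100001000
Gen 7 (rule 158): 01110011100
Gen 8 (rule 18): 10001100010
Gen 9 (rule 158): 11011010111
Gen 10 (rule 18): 00000000000
Gen 11 (rule 158): 00000000000
Gen 12 (rule 18): 00000000000
Gen 13 (rule 158): 00000000000

Answer: 10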